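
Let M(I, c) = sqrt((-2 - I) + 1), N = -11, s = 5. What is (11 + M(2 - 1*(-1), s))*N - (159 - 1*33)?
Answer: -247 - 22*I ≈ -247.0 - 22.0*I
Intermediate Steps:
M(I, c) = sqrt(-1 - I)
(11 + M(2 - 1*(-1), s))*N - (159 - 1*33) = (11 + sqrt(-1 - (2 - 1*(-1))))*(-11) - (159 - 1*33) = (11 + sqrt(-1 - (2 + 1)))*(-11) - (159 - 33) = (11 + sqrt(-1 - 1*3))*(-11) - 1*126 = (11 + sqrt(-1 - 3))*(-11) - 126 = (11 + sqrt(-4))*(-11) - 126 = (11 + 2*I)*(-11) - 126 = (-121 - 22*I) - 126 = -247 - 22*I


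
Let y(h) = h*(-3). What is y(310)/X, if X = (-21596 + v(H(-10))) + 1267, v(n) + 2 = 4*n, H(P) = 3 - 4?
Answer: 186/4067 ≈ 0.045734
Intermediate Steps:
H(P) = -1
v(n) = -2 + 4*n
y(h) = -3*h
X = -20335 (X = (-21596 + (-2 + 4*(-1))) + 1267 = (-21596 + (-2 - 4)) + 1267 = (-21596 - 6) + 1267 = -21602 + 1267 = -20335)
y(310)/X = -3*310/(-20335) = -930*(-1/20335) = 186/4067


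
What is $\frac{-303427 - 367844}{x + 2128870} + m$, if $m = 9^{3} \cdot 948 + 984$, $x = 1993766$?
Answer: $\frac{951058920355}{1374212} \approx 6.9208 \cdot 10^{5}$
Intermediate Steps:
$m = 692076$ ($m = 729 \cdot 948 + 984 = 691092 + 984 = 692076$)
$\frac{-303427 - 367844}{x + 2128870} + m = \frac{-303427 - 367844}{1993766 + 2128870} + 692076 = - \frac{671271}{4122636} + 692076 = \left(-671271\right) \frac{1}{4122636} + 692076 = - \frac{223757}{1374212} + 692076 = \frac{951058920355}{1374212}$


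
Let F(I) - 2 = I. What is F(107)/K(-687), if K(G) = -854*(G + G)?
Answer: 109/1173396 ≈ 9.2893e-5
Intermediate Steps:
F(I) = 2 + I
K(G) = -1708*G
F(107)/K(-687) = (2 + 107)/((-1708*(-687))) = 109/1173396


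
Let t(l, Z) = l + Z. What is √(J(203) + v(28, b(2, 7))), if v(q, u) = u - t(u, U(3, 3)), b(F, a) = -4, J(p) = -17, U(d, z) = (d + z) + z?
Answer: I*√26 ≈ 5.099*I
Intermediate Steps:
U(d, z) = d + 2*z
t(l, Z) = Z + l
v(q, u) = -9 (v(q, u) = u - ((3 + 2*3) + u) = u - ((3 + 6) + u) = u - (9 + u) = u + (-9 - u) = -9)
√(J(203) + v(28, b(2, 7))) = √(-17 - 9) = √(-26) = I*√26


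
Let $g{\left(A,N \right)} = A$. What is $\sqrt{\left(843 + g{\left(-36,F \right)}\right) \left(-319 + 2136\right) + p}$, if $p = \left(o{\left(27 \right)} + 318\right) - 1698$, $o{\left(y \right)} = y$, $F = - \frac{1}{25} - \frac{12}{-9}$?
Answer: $9 \sqrt{18086} \approx 1210.4$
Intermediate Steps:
$F = \frac{97}{75}$ ($F = \left(-1\right) \frac{1}{25} - - \frac{4}{3} = - \frac{1}{25} + \frac{4}{3} = \frac{97}{75} \approx 1.2933$)
$p = -1353$ ($p = \left(27 + 318\right) - 1698 = 345 - 1698 = -1353$)
$\sqrt{\left(843 + g{\left(-36,F \right)}\right) \left(-319 + 2136\right) + p} = \sqrt{\left(843 - 36\right) \left(-319 + 2136\right) - 1353} = \sqrt{807 \cdot 1817 - 1353} = \sqrt{1466319 - 1353} = \sqrt{1464966} = 9 \sqrt{18086}$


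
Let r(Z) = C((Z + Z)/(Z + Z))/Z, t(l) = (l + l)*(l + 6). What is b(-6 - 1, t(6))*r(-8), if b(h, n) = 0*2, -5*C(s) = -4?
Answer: 0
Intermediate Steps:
t(l) = 2*l*(6 + l) (t(l) = (2*l)*(6 + l) = 2*l*(6 + l))
C(s) = ⅘ (C(s) = -⅕*(-4) = ⅘)
b(h, n) = 0
r(Z) = 4/(5*Z)
b(-6 - 1, t(6))*r(-8) = 0*((⅘)/(-8)) = 0*((⅘)*(-⅛)) = 0*(-⅒) = 0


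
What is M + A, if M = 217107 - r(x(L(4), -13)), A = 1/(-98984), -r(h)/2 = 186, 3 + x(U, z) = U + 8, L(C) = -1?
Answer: 21526941335/98984 ≈ 2.1748e+5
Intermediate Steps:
x(U, z) = 5 + U (x(U, z) = -3 + (U + 8) = -3 + (8 + U) = 5 + U)
r(h) = -372 (r(h) = -2*186 = -372)
A = -1/98984 ≈ -1.0103e-5
M = 217479 (M = 217107 - 1*(-372) = 217107 + 372 = 217479)
M + A = 217479 - 1/98984 = 21526941335/98984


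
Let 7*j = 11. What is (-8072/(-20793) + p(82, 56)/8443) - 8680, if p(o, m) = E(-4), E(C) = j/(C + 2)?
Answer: -21332526036659/2457774186 ≈ -8679.6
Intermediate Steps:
j = 11/7 (j = (1/7)*11 = 11/7 ≈ 1.5714)
E(C) = 11/(7*(2 + C)) (E(C) = 11/(7*(C + 2)) = 11/(7*(2 + C)))
p(o, m) = -11/14 (p(o, m) = 11/(7*(2 - 4)) = (11/7)/(-2) = (11/7)*(-1/2) = -11/14)
(-8072/(-20793) + p(82, 56)/8443) - 8680 = (-8072/(-20793) - 11/14/8443) - 8680 = (-8072*(-1/20793) - 11/14*1/8443) - 8680 = (8072/20793 - 11/118202) - 8680 = 953897821/2457774186 - 8680 = -21332526036659/2457774186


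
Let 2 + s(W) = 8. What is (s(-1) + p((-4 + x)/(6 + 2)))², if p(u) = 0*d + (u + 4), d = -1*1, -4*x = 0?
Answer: 361/4 ≈ 90.250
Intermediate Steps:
x = 0 (x = -¼*0 = 0)
s(W) = 6 (s(W) = -2 + 8 = 6)
d = -1
p(u) = 4 + u (p(u) = 0*(-1) + (u + 4) = 0 + (4 + u) = 4 + u)
(s(-1) + p((-4 + x)/(6 + 2)))² = (6 + (4 + (-4 + 0)/(6 + 2)))² = (6 + (4 - 4/8))² = (6 + (4 - 4*⅛))² = (6 + (4 - ½))² = (6 + 7/2)² = (19/2)² = 361/4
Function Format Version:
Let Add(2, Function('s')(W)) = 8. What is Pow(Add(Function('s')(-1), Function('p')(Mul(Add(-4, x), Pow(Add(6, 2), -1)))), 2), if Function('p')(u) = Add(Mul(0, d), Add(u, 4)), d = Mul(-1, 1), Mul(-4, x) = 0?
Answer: Rational(361, 4) ≈ 90.250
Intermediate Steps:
x = 0 (x = Mul(Rational(-1, 4), 0) = 0)
Function('s')(W) = 6 (Function('s')(W) = Add(-2, 8) = 6)
d = -1
Function('p')(u) = Add(4, u) (Function('p')(u) = Add(Mul(0, -1), Add(u, 4)) = Add(0, Add(4, u)) = Add(4, u))
Pow(Add(Function('s')(-1), Function('p')(Mul(Add(-4, x), Pow(Add(6, 2), -1)))), 2) = Pow(Add(6, Add(4, Mul(Add(-4, 0), Pow(Add(6, 2), -1)))), 2) = Pow(Add(6, Add(4, Mul(-4, Pow(8, -1)))), 2) = Pow(Add(6, Add(4, Mul(-4, Rational(1, 8)))), 2) = Pow(Add(6, Add(4, Rational(-1, 2))), 2) = Pow(Add(6, Rational(7, 2)), 2) = Pow(Rational(19, 2), 2) = Rational(361, 4)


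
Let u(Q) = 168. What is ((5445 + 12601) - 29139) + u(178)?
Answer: -10925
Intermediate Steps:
((5445 + 12601) - 29139) + u(178) = ((5445 + 12601) - 29139) + 168 = (18046 - 29139) + 168 = -11093 + 168 = -10925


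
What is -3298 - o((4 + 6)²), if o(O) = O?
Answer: -3398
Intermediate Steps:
-3298 - o((4 + 6)²) = -3298 - (4 + 6)² = -3298 - 1*10² = -3298 - 1*100 = -3298 - 100 = -3398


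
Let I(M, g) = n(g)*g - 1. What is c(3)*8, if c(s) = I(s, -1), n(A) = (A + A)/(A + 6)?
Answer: -24/5 ≈ -4.8000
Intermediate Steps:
n(A) = 2*A/(6 + A) (n(A) = (2*A)/(6 + A) = 2*A/(6 + A))
I(M, g) = -1 + 2*g²/(6 + g) (I(M, g) = (2*g/(6 + g))*g - 1 = 2*g²/(6 + g) - 1 = -1 + 2*g²/(6 + g))
c(s) = -⅗ (c(s) = (-6 - 1*(-1) + 2*(-1)²)/(6 - 1) = (-6 + 1 + 2*1)/5 = (-6 + 1 + 2)/5 = (⅕)*(-3) = -⅗)
c(3)*8 = -⅗*8 = -24/5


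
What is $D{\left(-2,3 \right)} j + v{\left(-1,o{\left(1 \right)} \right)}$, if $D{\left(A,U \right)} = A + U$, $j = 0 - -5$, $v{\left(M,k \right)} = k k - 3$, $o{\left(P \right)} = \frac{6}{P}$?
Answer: $38$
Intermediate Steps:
$v{\left(M,k \right)} = -3 + k^{2}$ ($v{\left(M,k \right)} = k^{2} - 3 = -3 + k^{2}$)
$j = 5$ ($j = 0 + 5 = 5$)
$D{\left(-2,3 \right)} j + v{\left(-1,o{\left(1 \right)} \right)} = \left(-2 + 3\right) 5 - \left(3 - \left(\frac{6}{1}\right)^{2}\right) = 1 \cdot 5 - \left(3 - \left(6 \cdot 1\right)^{2}\right) = 5 - \left(3 - 6^{2}\right) = 5 + \left(-3 + 36\right) = 5 + 33 = 38$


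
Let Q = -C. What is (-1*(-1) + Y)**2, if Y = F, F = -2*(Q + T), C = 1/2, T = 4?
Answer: 36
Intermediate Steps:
C = 1/2 ≈ 0.50000
Q = -1/2 (Q = -1*1/2 = -1/2 ≈ -0.50000)
F = -7 (F = -2*(-1/2 + 4) = -2*7/2 = -7)
Y = -7
(-1*(-1) + Y)**2 = (-1*(-1) - 7)**2 = (1 - 7)**2 = (-6)**2 = 36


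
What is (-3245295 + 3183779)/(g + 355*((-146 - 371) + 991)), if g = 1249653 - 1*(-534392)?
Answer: -61516/1952315 ≈ -0.031509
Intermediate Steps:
g = 1784045 (g = 1249653 + 534392 = 1784045)
(-3245295 + 3183779)/(g + 355*((-146 - 371) + 991)) = (-3245295 + 3183779)/(1784045 + 355*((-146 - 371) + 991)) = -61516/(1784045 + 355*(-517 + 991)) = -61516/(1784045 + 355*474) = -61516/(1784045 + 168270) = -61516/1952315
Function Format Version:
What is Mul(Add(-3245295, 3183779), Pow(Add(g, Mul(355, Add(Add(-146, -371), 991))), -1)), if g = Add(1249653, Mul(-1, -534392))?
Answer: Rational(-61516, 1952315) ≈ -0.031509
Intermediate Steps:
g = 1784045 (g = Add(1249653, 534392) = 1784045)
Mul(Add(-3245295, 3183779), Pow(Add(g, Mul(355, Add(Add(-146, -371), 991))), -1)) = Mul(Add(-3245295, 3183779), Pow(Add(1784045, Mul(355, Add(Add(-146, -371), 991))), -1)) = Mul(-61516, Pow(Add(1784045, Mul(355, Add(-517, 991))), -1)) = Mul(-61516, Pow(Add(1784045, Mul(355, 474)), -1)) = Mul(-61516, Pow(Add(1784045, 168270), -1)) = Mul(-61516, Pow(1952315, -1)) = Mul(-61516, Rational(1, 1952315)) = Rational(-61516, 1952315)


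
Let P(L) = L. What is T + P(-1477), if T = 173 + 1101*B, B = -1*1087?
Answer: -1198091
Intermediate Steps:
B = -1087
T = -1196614 (T = 173 + 1101*(-1087) = 173 - 1196787 = -1196614)
T + P(-1477) = -1196614 - 1477 = -1198091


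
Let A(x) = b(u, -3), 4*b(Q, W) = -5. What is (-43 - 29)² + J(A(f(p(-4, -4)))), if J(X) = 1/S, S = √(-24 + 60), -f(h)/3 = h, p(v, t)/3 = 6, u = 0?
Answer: 31105/6 ≈ 5184.2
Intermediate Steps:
p(v, t) = 18 (p(v, t) = 3*6 = 18)
b(Q, W) = -5/4 (b(Q, W) = (¼)*(-5) = -5/4)
f(h) = -3*h
S = 6 (S = √36 = 6)
A(x) = -5/4
J(X) = ⅙ (J(X) = 1/6 = ⅙)
(-43 - 29)² + J(A(f(p(-4, -4)))) = (-43 - 29)² + ⅙ = (-72)² + ⅙ = 5184 + ⅙ = 31105/6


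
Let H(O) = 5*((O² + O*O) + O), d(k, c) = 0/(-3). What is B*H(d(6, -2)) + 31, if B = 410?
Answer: 31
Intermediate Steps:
d(k, c) = 0 (d(k, c) = 0*(-⅓) = 0)
H(O) = 5*O + 10*O² (H(O) = 5*((O² + O²) + O) = 5*(2*O² + O) = 5*(O + 2*O²) = 5*O + 10*O²)
B*H(d(6, -2)) + 31 = 410*(5*0*(1 + 2*0)) + 31 = 410*(5*0*(1 + 0)) + 31 = 410*(5*0*1) + 31 = 410*0 + 31 = 0 + 31 = 31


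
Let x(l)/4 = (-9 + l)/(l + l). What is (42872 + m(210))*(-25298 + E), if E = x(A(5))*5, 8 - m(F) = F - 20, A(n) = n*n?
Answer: -1079698404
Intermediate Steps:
A(n) = n**2
x(l) = 2*(-9 + l)/l (x(l) = 4*((-9 + l)/(l + l)) = 4*((-9 + l)/((2*l))) = 4*((-9 + l)*(1/(2*l))) = 4*((-9 + l)/(2*l)) = 2*(-9 + l)/l)
m(F) = 28 - F (m(F) = 8 - (F - 20) = 8 - (-20 + F) = 8 + (20 - F) = 28 - F)
E = 32/5 (E = (2 - 18/(5**2))*5 = (2 - 18/25)*5 = (32/25)*5 = 32/5 ≈ 6.4000)
(42872 + m(210))*(-25298 + E) = (42872 + (28 - 1*210))*(-25298 + 32/5) = (42872 + (28 - 210))*(-126458/5) = (42872 - 182)*(-126458/5) = 42690*(-126458/5) = -1079698404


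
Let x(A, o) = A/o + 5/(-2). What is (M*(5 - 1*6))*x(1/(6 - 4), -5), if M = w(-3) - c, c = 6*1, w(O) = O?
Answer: -117/5 ≈ -23.400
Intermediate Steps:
c = 6
x(A, o) = -5/2 + A/o (x(A, o) = A/o + 5*(-1/2) = A/o - 5/2 = -5/2 + A/o)
M = -9 (M = -3 - 1*6 = -3 - 6 = -9)
(M*(5 - 1*6))*x(1/(6 - 4), -5) = (-9*(5 - 1*6))*(-5/2 + 1/((6 - 4)*(-5))) = (-9*(5 - 6))*(-5/2 - 1/5/2) = (-9*(-1))*(-5/2 + (1/2)*(-1/5)) = 9*(-5/2 - 1/10) = 9*(-13/5) = -117/5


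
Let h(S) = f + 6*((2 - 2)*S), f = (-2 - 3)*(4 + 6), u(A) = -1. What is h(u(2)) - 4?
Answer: -54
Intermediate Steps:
f = -50 (f = -5*10 = -50)
h(S) = -50 (h(S) = -50 + 6*((2 - 2)*S) = -50 + 6*(0*S) = -50 + 6*0 = -50 + 0 = -50)
h(u(2)) - 4 = -50 - 4 = -54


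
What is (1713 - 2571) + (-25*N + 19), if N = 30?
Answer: -1589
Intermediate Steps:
(1713 - 2571) + (-25*N + 19) = (1713 - 2571) + (-25*30 + 19) = -858 + (-750 + 19) = -858 - 731 = -1589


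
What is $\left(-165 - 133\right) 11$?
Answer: $-3278$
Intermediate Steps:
$\left(-165 - 133\right) 11 = \left(-298\right) 11 = -3278$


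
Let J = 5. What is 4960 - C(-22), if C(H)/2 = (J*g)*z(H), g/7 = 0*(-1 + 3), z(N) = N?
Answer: 4960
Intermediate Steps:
g = 0 (g = 7*(0*(-1 + 3)) = 7*(0*2) = 7*0 = 0)
C(H) = 0 (C(H) = 2*((5*0)*H) = 2*(0*H) = 2*0 = 0)
4960 - C(-22) = 4960 - 1*0 = 4960 + 0 = 4960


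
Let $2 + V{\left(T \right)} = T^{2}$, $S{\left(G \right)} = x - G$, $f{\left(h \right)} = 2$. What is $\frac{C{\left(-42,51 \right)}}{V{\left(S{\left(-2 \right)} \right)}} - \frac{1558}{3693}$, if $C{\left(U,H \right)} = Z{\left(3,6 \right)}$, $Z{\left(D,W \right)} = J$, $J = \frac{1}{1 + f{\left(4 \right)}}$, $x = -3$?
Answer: $- \frac{2789}{3693} \approx -0.75521$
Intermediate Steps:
$S{\left(G \right)} = -3 - G$
$J = \frac{1}{3}$ ($J = \frac{1}{1 + 2} = \frac{1}{3} \approx 0.33333$)
$Z{\left(D,W \right)} = \frac{1}{3}$
$C{\left(U,H \right)} = \frac{1}{3}$
$V{\left(T \right)} = -2 + T^{2}$
$\frac{C{\left(-42,51 \right)}}{V{\left(S{\left(-2 \right)} \right)}} - \frac{1558}{3693} = \frac{1}{3 \left(-2 + \left(-3 - -2\right)^{2}\right)} - \frac{1558}{3693} = \frac{1}{3 \left(-2 + \left(-3 + 2\right)^{2}\right)} - \frac{1558}{3693} = \frac{1}{3 \left(-2 + \left(-1\right)^{2}\right)} - \frac{1558}{3693} = \frac{1}{3 \left(-2 + 1\right)} - \frac{1558}{3693} = \frac{1}{3 \left(-1\right)} - \frac{1558}{3693} = \frac{1}{3} \left(-1\right) - \frac{1558}{3693} = - \frac{1}{3} - \frac{1558}{3693} = - \frac{2789}{3693}$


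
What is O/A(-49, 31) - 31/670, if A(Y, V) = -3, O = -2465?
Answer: 1651457/2010 ≈ 821.62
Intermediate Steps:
O/A(-49, 31) - 31/670 = -2465/(-3) - 31/670 = -2465*(-1/3) - 31*1/670 = 2465/3 - 31/670 = 1651457/2010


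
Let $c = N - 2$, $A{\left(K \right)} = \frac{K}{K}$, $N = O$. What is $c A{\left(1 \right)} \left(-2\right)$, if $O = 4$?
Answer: $-4$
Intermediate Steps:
$N = 4$
$A{\left(K \right)} = 1$
$c = 2$ ($c = 4 - 2 = 2$)
$c A{\left(1 \right)} \left(-2\right) = 2 \cdot 1 \left(-2\right) = 2 \left(-2\right) = -4$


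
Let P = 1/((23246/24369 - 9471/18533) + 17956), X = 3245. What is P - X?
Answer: -26315912626567418/8109680455531 ≈ -3245.0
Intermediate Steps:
P = 451630677/8109680455531 (P = 1/((23246*(1/24369) - 9471*1/18533) + 17956) = 1/((23246/24369 - 9471/18533) + 17956) = 1/(200019319/451630677 + 17956) = 1/(8109680455531/451630677) = 451630677/8109680455531 ≈ 5.5690e-5)
P - X = 451630677/8109680455531 - 1*3245 = 451630677/8109680455531 - 3245 = -26315912626567418/8109680455531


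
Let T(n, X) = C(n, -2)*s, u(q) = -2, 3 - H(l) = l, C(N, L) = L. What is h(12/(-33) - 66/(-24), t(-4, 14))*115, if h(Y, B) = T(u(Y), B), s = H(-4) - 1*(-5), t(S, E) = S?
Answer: -2760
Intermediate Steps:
H(l) = 3 - l
s = 12 (s = (3 - 1*(-4)) - 1*(-5) = (3 + 4) + 5 = 7 + 5 = 12)
T(n, X) = -24 (T(n, X) = -2*12 = -24)
h(Y, B) = -24
h(12/(-33) - 66/(-24), t(-4, 14))*115 = -24*115 = -2760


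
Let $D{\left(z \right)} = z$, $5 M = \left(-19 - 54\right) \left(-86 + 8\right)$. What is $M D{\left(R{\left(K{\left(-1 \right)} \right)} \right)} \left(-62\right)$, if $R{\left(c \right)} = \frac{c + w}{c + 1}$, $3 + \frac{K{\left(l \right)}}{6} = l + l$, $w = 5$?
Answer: $- \frac{1765140}{29} \approx -60867.0$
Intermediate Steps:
$K{\left(l \right)} = -18 + 12 l$ ($K{\left(l \right)} = -18 + 6 \left(l + l\right) = -18 + 6 \cdot 2 l = -18 + 12 l$)
$R{\left(c \right)} = \frac{5 + c}{1 + c}$ ($R{\left(c \right)} = \frac{c + 5}{c + 1} = \frac{5 + c}{1 + c}$)
$M = \frac{5694}{5}$ ($M = \frac{\left(-19 - 54\right) \left(-86 + 8\right)}{5} = \frac{\left(-73\right) \left(-78\right)}{5} = \frac{1}{5} \cdot 5694 = \frac{5694}{5} \approx 1138.8$)
$M D{\left(R{\left(K{\left(-1 \right)} \right)} \right)} \left(-62\right) = \frac{5694 \frac{5 + \left(-18 + 12 \left(-1\right)\right)}{1 + \left(-18 + 12 \left(-1\right)\right)}}{5} \left(-62\right) = \frac{5694 \frac{5 - 30}{1 - 30}}{5} \left(-62\right) = \frac{5694 \frac{1}{-29} \left(-25\right)}{5} \left(-62\right) = \frac{5694 \left(\left(- \frac{1}{29}\right) \left(-25\right)\right)}{5} \left(-62\right) = \frac{5694}{5} \cdot \frac{25}{29} \left(-62\right) = \frac{28470}{29} \left(-62\right) = - \frac{1765140}{29}$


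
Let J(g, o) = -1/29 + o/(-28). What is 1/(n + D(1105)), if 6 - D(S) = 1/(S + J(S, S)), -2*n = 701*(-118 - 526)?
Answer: 865187/195296930324 ≈ 4.4301e-6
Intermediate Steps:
n = 225722 (n = -701*(-118 - 526)/2 = -701*(-644)/2 = -1/2*(-451444) = 225722)
J(g, o) = -1/29 - o/28 (J(g, o) = -1*1/29 + o*(-1/28) = -1/29 - o/28)
D(S) = 6 - 1/(-1/29 + 27*S/28) (D(S) = 6 - 1/(S + (-1/29 - S/28)) = 6 - 1/(-1/29 + 27*S/28))
1/(n + D(1105)) = 1/(225722 + 2*(-490 + 2349*1105)/(-28 + 783*1105)) = 1/(225722 + 2*(-490 + 2595645)/(-28 + 865215)) = 1/(225722 + 2*2595155/865187) = 1/(225722 + 2*(1/865187)*2595155) = 1/(225722 + 5190310/865187) = 1/(195296930324/865187) = 865187/195296930324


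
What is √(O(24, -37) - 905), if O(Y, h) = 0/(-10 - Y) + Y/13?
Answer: I*√152633/13 ≈ 30.053*I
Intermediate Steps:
O(Y, h) = Y/13 (O(Y, h) = 0 + Y*(1/13) = 0 + Y/13 = Y/13)
√(O(24, -37) - 905) = √((1/13)*24 - 905) = √(24/13 - 905) = √(-11741/13) = I*√152633/13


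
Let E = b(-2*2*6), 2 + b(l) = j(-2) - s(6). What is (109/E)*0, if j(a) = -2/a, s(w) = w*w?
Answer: 0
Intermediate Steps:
s(w) = w²
b(l) = -37 (b(l) = -2 + (-2/(-2) - 1*6²) = -2 + (-2*(-½) - 1*36) = -2 + (1 - 36) = -2 - 35 = -37)
E = -37
(109/E)*0 = (109/(-37))*0 = (109*(-1/37))*0 = -109/37*0 = 0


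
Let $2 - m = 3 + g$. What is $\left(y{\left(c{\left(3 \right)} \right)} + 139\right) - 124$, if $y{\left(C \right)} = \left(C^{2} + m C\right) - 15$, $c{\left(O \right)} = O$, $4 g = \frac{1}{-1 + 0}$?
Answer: $\frac{27}{4} \approx 6.75$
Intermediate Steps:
$g = - \frac{1}{4}$ ($g = \frac{1}{4 \left(-1 + 0\right)} = \frac{1}{4 \left(-1\right)} = \frac{1}{4} \left(-1\right) = - \frac{1}{4} \approx -0.25$)
$m = - \frac{3}{4}$ ($m = 2 - \left(3 - \frac{1}{4}\right) = 2 - \frac{11}{4} = - \frac{3}{4} \approx -0.75$)
$y{\left(C \right)} = -15 + C^{2} - \frac{3 C}{4}$ ($y{\left(C \right)} = \left(C^{2} - \frac{3 C}{4}\right) - 15 = -15 + C^{2} - \frac{3 C}{4}$)
$\left(y{\left(c{\left(3 \right)} \right)} + 139\right) - 124 = \left(\left(-15 + 3^{2} - \frac{9}{4}\right) + 139\right) - 124 = \left(\left(-15 + 9 - \frac{9}{4}\right) + 139\right) - 124 = \left(- \frac{33}{4} + 139\right) - 124 = \frac{523}{4} - 124 = \frac{27}{4}$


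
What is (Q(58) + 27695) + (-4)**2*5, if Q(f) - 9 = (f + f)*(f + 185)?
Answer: 55972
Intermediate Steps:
Q(f) = 9 + 2*f*(185 + f) (Q(f) = 9 + (f + f)*(f + 185) = 9 + (2*f)*(185 + f) = 9 + 2*f*(185 + f))
(Q(58) + 27695) + (-4)**2*5 = ((9 + 2*58**2 + 370*58) + 27695) + (-4)**2*5 = ((9 + 2*3364 + 21460) + 27695) + 16*5 = ((9 + 6728 + 21460) + 27695) + 80 = (28197 + 27695) + 80 = 55892 + 80 = 55972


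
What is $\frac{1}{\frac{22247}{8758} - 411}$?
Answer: $- \frac{8758}{3577291} \approx -0.0024482$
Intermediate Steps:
$\frac{1}{\frac{22247}{8758} - 411} = \frac{1}{- \frac{3577291}{8758}} = - \frac{8758}{3577291}$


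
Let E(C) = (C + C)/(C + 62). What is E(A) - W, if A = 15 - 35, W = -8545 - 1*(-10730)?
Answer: -45905/21 ≈ -2186.0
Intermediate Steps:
W = 2185 (W = -8545 + 10730 = 2185)
A = -20
E(C) = 2*C/(62 + C) (E(C) = (2*C)/(62 + C) = 2*C/(62 + C))
E(A) - W = 2*(-20)/(62 - 20) - 1*2185 = 2*(-20)/42 - 2185 = 2*(-20)*(1/42) - 2185 = -20/21 - 2185 = -45905/21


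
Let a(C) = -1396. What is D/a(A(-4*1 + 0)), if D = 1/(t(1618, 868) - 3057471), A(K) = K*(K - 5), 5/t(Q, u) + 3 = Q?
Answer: 323/1378638132272 ≈ 2.3429e-10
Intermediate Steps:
t(Q, u) = 5/(-3 + Q)
A(K) = K*(-5 + K)
D = -323/987563132 (D = 1/(5/(-3 + 1618) - 3057471) = 1/(5/1615 - 3057471) = 1/(5*(1/1615) - 3057471) = 1/(1/323 - 3057471) = 1/(-987563132/323) = -323/987563132 ≈ -3.2707e-7)
D/a(A(-4*1 + 0)) = -323/987563132/(-1396) = -323/987563132*(-1/1396) = 323/1378638132272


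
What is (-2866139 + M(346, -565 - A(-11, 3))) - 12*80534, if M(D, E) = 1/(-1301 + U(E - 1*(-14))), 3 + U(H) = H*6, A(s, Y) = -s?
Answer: -17920989773/4676 ≈ -3.8325e+6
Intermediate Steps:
U(H) = -3 + 6*H (U(H) = -3 + H*6 = -3 + 6*H)
M(D, E) = 1/(-1220 + 6*E) (M(D, E) = 1/(-1301 + (-3 + 6*(E - 1*(-14)))) = 1/(-1301 + (-3 + 6*(E + 14))) = 1/(-1301 + (-3 + 6*(14 + E))) = 1/(-1301 + (-3 + (84 + 6*E))) = 1/(-1301 + (81 + 6*E)) = 1/(-1220 + 6*E))
(-2866139 + M(346, -565 - A(-11, 3))) - 12*80534 = (-2866139 + 1/(2*(-610 + 3*(-565 - (-1)*(-11))))) - 12*80534 = (-2866139 + 1/(2*(-610 + 3*(-565 - 1*11)))) - 966408 = (-2866139 + 1/(2*(-610 + 3*(-565 - 11)))) - 966408 = (-2866139 + 1/(2*(-610 + 3*(-576)))) - 966408 = (-2866139 + 1/(2*(-610 - 1728))) - 966408 = (-2866139 + (½)/(-2338)) - 966408 = (-2866139 + (½)*(-1/2338)) - 966408 = (-2866139 - 1/4676) - 966408 = -13402065965/4676 - 966408 = -17920989773/4676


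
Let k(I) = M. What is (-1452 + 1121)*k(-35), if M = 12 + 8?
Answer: -6620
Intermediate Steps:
M = 20
k(I) = 20
(-1452 + 1121)*k(-35) = (-1452 + 1121)*20 = -331*20 = -6620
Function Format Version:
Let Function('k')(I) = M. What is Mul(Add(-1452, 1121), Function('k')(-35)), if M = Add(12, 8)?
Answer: -6620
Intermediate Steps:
M = 20
Function('k')(I) = 20
Mul(Add(-1452, 1121), Function('k')(-35)) = Mul(Add(-1452, 1121), 20) = Mul(-331, 20) = -6620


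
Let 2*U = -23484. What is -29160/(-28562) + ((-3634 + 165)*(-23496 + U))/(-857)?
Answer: -1745705827722/12238817 ≈ -1.4264e+5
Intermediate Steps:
U = -11742 (U = (½)*(-23484) = -11742)
-29160/(-28562) + ((-3634 + 165)*(-23496 + U))/(-857) = -29160/(-28562) + ((-3634 + 165)*(-23496 - 11742))/(-857) = -29160*(-1/28562) - 3469*(-35238)*(-1/857) = 14580/14281 + 122240622*(-1/857) = 14580/14281 - 122240622/857 = -1745705827722/12238817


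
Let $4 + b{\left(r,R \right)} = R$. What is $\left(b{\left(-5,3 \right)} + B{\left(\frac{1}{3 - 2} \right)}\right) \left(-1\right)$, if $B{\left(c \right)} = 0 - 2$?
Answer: $3$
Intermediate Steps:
$b{\left(r,R \right)} = -4 + R$
$B{\left(c \right)} = -2$ ($B{\left(c \right)} = 0 - 2 = -2$)
$\left(b{\left(-5,3 \right)} + B{\left(\frac{1}{3 - 2} \right)}\right) \left(-1\right) = \left(\left(-4 + 3\right) - 2\right) \left(-1\right) = \left(-1 - 2\right) \left(-1\right) = \left(-3\right) \left(-1\right) = 3$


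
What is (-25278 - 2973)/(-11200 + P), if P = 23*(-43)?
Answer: 9417/4063 ≈ 2.3177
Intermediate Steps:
P = -989
(-25278 - 2973)/(-11200 + P) = (-25278 - 2973)/(-11200 - 989) = -28251/(-12189) = -28251*(-1/12189) = 9417/4063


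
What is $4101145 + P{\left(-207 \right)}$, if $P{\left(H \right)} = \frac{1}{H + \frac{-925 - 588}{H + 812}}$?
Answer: $\frac{519811925855}{126748} \approx 4.1011 \cdot 10^{6}$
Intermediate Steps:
$P{\left(H \right)} = \frac{1}{H - \frac{1513}{812 + H}}$
$4101145 + P{\left(-207 \right)} = 4101145 + \frac{812 - 207}{-1513 + \left(-207\right)^{2} + 812 \left(-207\right)} = 4101145 + \frac{1}{-1513 + 42849 - 168084} \cdot 605 = 4101145 + \frac{1}{-126748} \cdot 605 = 4101145 - \frac{605}{126748} = \frac{519811925855}{126748}$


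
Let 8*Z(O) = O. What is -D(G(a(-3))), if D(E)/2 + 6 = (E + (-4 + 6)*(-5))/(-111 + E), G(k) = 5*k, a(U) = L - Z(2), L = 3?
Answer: 4698/389 ≈ 12.077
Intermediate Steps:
Z(O) = O/8
a(U) = 11/4 (a(U) = 3 - 2/8 = 3 - 1*1/4 = 3 - 1/4 = 11/4)
D(E) = -12 + 2*(-10 + E)/(-111 + E) (D(E) = -12 + 2*((E + (-4 + 6)*(-5))/(-111 + E)) = -12 + 2*((E + 2*(-5))/(-111 + E)) = -12 + 2*((E - 10)/(-111 + E)) = -12 + 2*((-10 + E)/(-111 + E)) = -12 + 2*(-10 + E)/(-111 + E))
-D(G(a(-3))) = -2*(656 - 25*11/4)/(-111 + 5*(11/4)) = -2*(656 - 5*55/4)/(-111 + 55/4) = -2*(656 - 275/4)/(-389/4) = -2*(-4)*2349/(389*4) = -1*(-4698/389) = 4698/389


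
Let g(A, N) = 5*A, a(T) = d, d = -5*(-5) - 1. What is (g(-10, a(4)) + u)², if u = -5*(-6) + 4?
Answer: 256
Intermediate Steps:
d = 24 (d = 25 - 1 = 24)
a(T) = 24
u = 34 (u = 30 + 4 = 34)
(g(-10, a(4)) + u)² = (5*(-10) + 34)² = (-50 + 34)² = (-16)² = 256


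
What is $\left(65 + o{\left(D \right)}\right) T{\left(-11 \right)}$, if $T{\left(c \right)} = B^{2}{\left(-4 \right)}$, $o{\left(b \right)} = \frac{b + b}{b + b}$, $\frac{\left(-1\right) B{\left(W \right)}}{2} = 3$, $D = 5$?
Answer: $2376$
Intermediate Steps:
$B{\left(W \right)} = -6$ ($B{\left(W \right)} = \left(-2\right) 3 = -6$)
$o{\left(b \right)} = 1$ ($o{\left(b \right)} = \frac{2 b}{2 b} = 2 b \frac{1}{2 b} = 1$)
$T{\left(c \right)} = 36$ ($T{\left(c \right)} = \left(-6\right)^{2} = 36$)
$\left(65 + o{\left(D \right)}\right) T{\left(-11 \right)} = \left(65 + 1\right) 36 = 66 \cdot 36 = 2376$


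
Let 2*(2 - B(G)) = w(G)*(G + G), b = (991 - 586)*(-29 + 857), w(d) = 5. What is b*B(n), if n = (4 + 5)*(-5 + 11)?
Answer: -89871120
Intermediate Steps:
b = 335340 (b = 405*828 = 335340)
n = 54 (n = 9*6 = 54)
B(G) = 2 - 5*G (B(G) = 2 - 5*(G + G)/2 = 2 - 5*2*G/2 = 2 - 5*G)
b*B(n) = 335340*(2 - 5*54) = 335340*(2 - 270) = 335340*(-268) = -89871120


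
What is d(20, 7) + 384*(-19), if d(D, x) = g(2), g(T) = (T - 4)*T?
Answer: -7300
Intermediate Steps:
g(T) = T*(-4 + T) (g(T) = (-4 + T)*T = T*(-4 + T))
d(D, x) = -4 (d(D, x) = 2*(-4 + 2) = 2*(-2) = -4)
d(20, 7) + 384*(-19) = -4 + 384*(-19) = -4 - 7296 = -7300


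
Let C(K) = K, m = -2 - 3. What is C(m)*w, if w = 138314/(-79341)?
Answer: 691570/79341 ≈ 8.7164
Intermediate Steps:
w = -138314/79341 (w = 138314*(-1/79341) = -138314/79341 ≈ -1.7433)
m = -5
C(m)*w = -5*(-138314/79341) = 691570/79341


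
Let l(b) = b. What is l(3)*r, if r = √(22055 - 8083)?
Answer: 6*√3493 ≈ 354.61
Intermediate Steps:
r = 2*√3493 (r = √13972 = 2*√3493 ≈ 118.20)
l(3)*r = 3*(2*√3493) = 6*√3493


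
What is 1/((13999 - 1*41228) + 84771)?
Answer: 1/57542 ≈ 1.7379e-5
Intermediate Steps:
1/((13999 - 1*41228) + 84771) = 1/((13999 - 41228) + 84771) = 1/(-27229 + 84771) = 1/57542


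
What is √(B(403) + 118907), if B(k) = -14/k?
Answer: √19311561321/403 ≈ 344.83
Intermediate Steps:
√(B(403) + 118907) = √(-14/403 + 118907) = √(47919507/403) = √19311561321/403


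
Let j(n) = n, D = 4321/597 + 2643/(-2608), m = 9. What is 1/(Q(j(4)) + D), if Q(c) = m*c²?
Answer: 1556976/233895841 ≈ 0.0066567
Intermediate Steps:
D = 9691297/1556976 (D = 4321*(1/597) + 2643*(-1/2608) = 4321/597 - 2643/2608 = 9691297/1556976 ≈ 6.2244)
Q(c) = 9*c²
1/(Q(j(4)) + D) = 1/(9*4² + 9691297/1556976) = 1/(9*16 + 9691297/1556976) = 1/(144 + 9691297/1556976) = 1/(233895841/1556976) = 1556976/233895841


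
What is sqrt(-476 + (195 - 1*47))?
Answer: 2*I*sqrt(82) ≈ 18.111*I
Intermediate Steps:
sqrt(-476 + (195 - 1*47)) = sqrt(-476 + (195 - 47)) = sqrt(-476 + 148) = sqrt(-328) = 2*I*sqrt(82)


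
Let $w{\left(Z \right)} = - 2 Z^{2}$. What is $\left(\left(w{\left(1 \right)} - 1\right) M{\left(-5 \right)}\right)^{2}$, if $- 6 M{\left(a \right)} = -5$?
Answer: $\frac{25}{4} \approx 6.25$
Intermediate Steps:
$M{\left(a \right)} = \frac{5}{6}$ ($M{\left(a \right)} = \left(- \frac{1}{6}\right) \left(-5\right) = \frac{5}{6}$)
$\left(\left(w{\left(1 \right)} - 1\right) M{\left(-5 \right)}\right)^{2} = \left(\left(- 2 \cdot 1^{2} - 1\right) \frac{5}{6}\right)^{2} = \left(\left(\left(-2\right) 1 - 1\right) \frac{5}{6}\right)^{2} = \left(\left(-2 - 1\right) \frac{5}{6}\right)^{2} = \left(\left(-3\right) \frac{5}{6}\right)^{2} = \left(- \frac{5}{2}\right)^{2} = \frac{25}{4}$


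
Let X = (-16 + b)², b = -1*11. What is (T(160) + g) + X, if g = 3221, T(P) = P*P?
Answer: 29550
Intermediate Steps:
b = -11
T(P) = P²
X = 729 (X = (-16 - 11)² = (-27)² = 729)
(T(160) + g) + X = (160² + 3221) + 729 = (25600 + 3221) + 729 = 28821 + 729 = 29550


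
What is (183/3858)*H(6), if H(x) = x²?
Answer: 1098/643 ≈ 1.7076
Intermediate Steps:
(183/3858)*H(6) = (183/3858)*6² = (183*(1/3858))*36 = (61/1286)*36 = 1098/643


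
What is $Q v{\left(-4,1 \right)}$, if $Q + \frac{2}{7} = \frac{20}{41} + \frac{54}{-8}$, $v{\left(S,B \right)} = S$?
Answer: $\frac{7517}{287} \approx 26.192$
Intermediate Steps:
$Q = - \frac{7517}{1148}$ ($Q = - \frac{2}{7} + \left(\frac{20}{41} + \frac{54}{-8}\right) = - \frac{2}{7} + \left(20 \cdot \frac{1}{41} + 54 \left(- \frac{1}{8}\right)\right) = - \frac{2}{7} + \left(\frac{20}{41} - \frac{27}{4}\right) = - \frac{2}{7} - \frac{1027}{164} = - \frac{7517}{1148} \approx -6.5479$)
$Q v{\left(-4,1 \right)} = \left(- \frac{7517}{1148}\right) \left(-4\right) = \frac{7517}{287}$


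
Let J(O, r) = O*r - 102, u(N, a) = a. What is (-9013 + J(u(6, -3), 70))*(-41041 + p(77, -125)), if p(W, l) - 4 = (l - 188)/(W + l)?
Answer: 18365242475/48 ≈ 3.8261e+8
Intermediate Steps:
p(W, l) = 4 + (-188 + l)/(W + l) (p(W, l) = 4 + (l - 188)/(W + l) = 4 + (-188 + l)/(W + l))
J(O, r) = -102 + O*r
(-9013 + J(u(6, -3), 70))*(-41041 + p(77, -125)) = (-9013 + (-102 - 3*70))*(-41041 + (-188 + 4*77 + 5*(-125))/(77 - 125)) = (-9013 + (-102 - 210))*(-41041 + (-188 + 308 - 625)/(-48)) = (-9013 - 312)*(-41041 - 1/48*(-505)) = -9325*(-41041 + 505/48) = -9325*(-1969463/48) = 18365242475/48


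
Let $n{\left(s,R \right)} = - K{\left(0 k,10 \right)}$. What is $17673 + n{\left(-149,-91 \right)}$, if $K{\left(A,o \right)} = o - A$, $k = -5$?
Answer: $17663$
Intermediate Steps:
$n{\left(s,R \right)} = -10$ ($n{\left(s,R \right)} = - (10 - 0 \left(-5\right)) = - (10 - 0) = - (10 + 0) = \left(-1\right) 10 = -10$)
$17673 + n{\left(-149,-91 \right)} = 17673 - 10 = 17663$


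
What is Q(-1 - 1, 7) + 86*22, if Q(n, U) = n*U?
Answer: 1878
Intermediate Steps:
Q(n, U) = U*n
Q(-1 - 1, 7) + 86*22 = 7*(-1 - 1) + 86*22 = 7*(-2) + 1892 = -14 + 1892 = 1878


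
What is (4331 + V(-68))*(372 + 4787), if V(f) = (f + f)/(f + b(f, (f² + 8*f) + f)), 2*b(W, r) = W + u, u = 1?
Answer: 648165705/29 ≈ 2.2351e+7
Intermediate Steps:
b(W, r) = ½ + W/2 (b(W, r) = (W + 1)/2 = (1 + W)/2 = ½ + W/2)
V(f) = 2*f/(½ + 3*f/2) (V(f) = (f + f)/(f + (½ + f/2)) = (2*f)/(½ + 3*f/2) = 2*f/(½ + 3*f/2))
(4331 + V(-68))*(372 + 4787) = (4331 + 4*(-68)/(1 + 3*(-68)))*(372 + 4787) = (4331 + 4*(-68)/(1 - 204))*5159 = (4331 + 4*(-68)/(-203))*5159 = (4331 + 4*(-68)*(-1/203))*5159 = (4331 + 272/203)*5159 = (879465/203)*5159 = 648165705/29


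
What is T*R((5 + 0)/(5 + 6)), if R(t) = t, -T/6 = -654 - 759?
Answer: 42390/11 ≈ 3853.6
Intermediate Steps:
T = 8478 (T = -6*(-654 - 759) = -6*(-1413) = 8478)
T*R((5 + 0)/(5 + 6)) = 8478*((5 + 0)/(5 + 6)) = 8478*(5/11) = 42390/11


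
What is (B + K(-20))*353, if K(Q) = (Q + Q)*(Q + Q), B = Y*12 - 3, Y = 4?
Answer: 580685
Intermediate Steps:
B = 45 (B = 4*12 - 3 = 48 - 3 = 45)
K(Q) = 4*Q² (K(Q) = (2*Q)*(2*Q) = 4*Q²)
(B + K(-20))*353 = (45 + 4*(-20)²)*353 = (45 + 4*400)*353 = (45 + 1600)*353 = 1645*353 = 580685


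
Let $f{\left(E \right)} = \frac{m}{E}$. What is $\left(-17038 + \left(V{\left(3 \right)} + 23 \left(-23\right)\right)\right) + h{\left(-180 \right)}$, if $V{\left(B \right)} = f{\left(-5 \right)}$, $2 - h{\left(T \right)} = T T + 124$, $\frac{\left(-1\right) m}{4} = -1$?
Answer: $- \frac{250449}{5} \approx -50090.0$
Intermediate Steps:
$m = 4$ ($m = \left(-4\right) \left(-1\right) = 4$)
$f{\left(E \right)} = \frac{4}{E}$
$h{\left(T \right)} = -122 - T^{2}$ ($h{\left(T \right)} = 2 - \left(T T + 124\right) = 2 - \left(T^{2} + 124\right) = 2 - \left(124 + T^{2}\right) = -122 - T^{2}$)
$V{\left(B \right)} = - \frac{4}{5}$ ($V{\left(B \right)} = \frac{4}{-5} = 4 \left(- \frac{1}{5}\right) = - \frac{4}{5}$)
$\left(-17038 + \left(V{\left(3 \right)} + 23 \left(-23\right)\right)\right) + h{\left(-180 \right)} = \left(-17038 + \left(- \frac{4}{5} + 23 \left(-23\right)\right)\right) - 32522 = \left(-17038 - \frac{2649}{5}\right) - 32522 = - \frac{87839}{5} - 32522 = - \frac{250449}{5}$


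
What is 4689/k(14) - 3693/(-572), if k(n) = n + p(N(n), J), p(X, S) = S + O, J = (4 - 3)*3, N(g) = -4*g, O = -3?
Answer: 1366905/4004 ≈ 341.38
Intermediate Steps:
J = 3 (J = 1*3 = 3)
p(X, S) = -3 + S (p(X, S) = S - 3 = -3 + S)
k(n) = n (k(n) = n + (-3 + 3) = n + 0 = n)
4689/k(14) - 3693/(-572) = 4689/14 - 3693/(-572) = 4689*(1/14) - 3693*(-1/572) = 4689/14 + 3693/572 = 1366905/4004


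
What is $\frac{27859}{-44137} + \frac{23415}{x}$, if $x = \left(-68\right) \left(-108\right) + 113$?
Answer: $\frac{825723292}{329129609} \approx 2.5088$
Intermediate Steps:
$x = 7457$ ($x = 7344 + 113 = 7457$)
$\frac{27859}{-44137} + \frac{23415}{x} = \frac{27859}{-44137} + \frac{23415}{7457} = 27859 \left(- \frac{1}{44137}\right) + 23415 \cdot \frac{1}{7457} = - \frac{27859}{44137} + \frac{23415}{7457} = \frac{825723292}{329129609}$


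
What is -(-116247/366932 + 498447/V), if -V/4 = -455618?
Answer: 7240186995/167180823976 ≈ 0.043308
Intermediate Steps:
V = 1822472 (V = -4*(-455618) = 1822472)
-(-116247/366932 + 498447/V) = -(-116247/366932 + 498447/1822472) = -1*(-7240186995/167180823976) = 7240186995/167180823976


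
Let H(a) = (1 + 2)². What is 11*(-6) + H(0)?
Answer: -57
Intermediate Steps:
H(a) = 9 (H(a) = 3² = 9)
11*(-6) + H(0) = 11*(-6) + 9 = -66 + 9 = -57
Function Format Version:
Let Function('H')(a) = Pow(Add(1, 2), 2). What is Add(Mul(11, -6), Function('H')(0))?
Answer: -57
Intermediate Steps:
Function('H')(a) = 9 (Function('H')(a) = Pow(3, 2) = 9)
Add(Mul(11, -6), Function('H')(0)) = Add(Mul(11, -6), 9) = Add(-66, 9) = -57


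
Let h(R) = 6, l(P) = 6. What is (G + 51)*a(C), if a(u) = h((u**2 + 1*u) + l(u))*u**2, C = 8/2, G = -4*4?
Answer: 3360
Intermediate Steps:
G = -16
C = 4 (C = 8*(1/2) = 4)
a(u) = 6*u**2
(G + 51)*a(C) = (-16 + 51)*(6*4**2) = 35*(6*16) = 35*96 = 3360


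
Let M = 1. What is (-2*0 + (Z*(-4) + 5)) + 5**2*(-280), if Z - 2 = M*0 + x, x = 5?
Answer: -7023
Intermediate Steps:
Z = 7 (Z = 2 + (1*0 + 5) = 2 + (0 + 5) = 2 + 5 = 7)
(-2*0 + (Z*(-4) + 5)) + 5**2*(-280) = (-2*0 + (7*(-4) + 5)) + 5**2*(-280) = (0 + (-28 + 5)) + 25*(-280) = (0 - 23) - 7000 = -23 - 7000 = -7023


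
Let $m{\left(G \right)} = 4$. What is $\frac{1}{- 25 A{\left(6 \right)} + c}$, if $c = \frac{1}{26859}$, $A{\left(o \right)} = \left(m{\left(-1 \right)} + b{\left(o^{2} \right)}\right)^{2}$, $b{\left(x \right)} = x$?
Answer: $- \frac{26859}{1074359999} \approx -2.5 \cdot 10^{-5}$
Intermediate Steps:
$A{\left(o \right)} = \left(4 + o^{2}\right)^{2}$
$c = \frac{1}{26859} \approx 3.7231 \cdot 10^{-5}$
$\frac{1}{- 25 A{\left(6 \right)} + c} = \frac{1}{- 25 \left(4 + 6^{2}\right)^{2} + \frac{1}{26859}} = \frac{1}{- 25 \left(4 + 36\right)^{2} + \frac{1}{26859}} = \frac{1}{- 25 \cdot 40^{2} + \frac{1}{26859}} = \frac{1}{\left(-25\right) 1600 + \frac{1}{26859}} = \frac{1}{-40000 + \frac{1}{26859}} = \frac{1}{- \frac{1074359999}{26859}} = - \frac{26859}{1074359999}$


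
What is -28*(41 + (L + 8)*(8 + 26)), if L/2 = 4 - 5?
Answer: -6860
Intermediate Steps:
L = -2 (L = 2*(4 - 5) = 2*(-1) = -2)
-28*(41 + (L + 8)*(8 + 26)) = -28*(41 + (-2 + 8)*(8 + 26)) = -28*(41 + 6*34) = -28*(41 + 204) = -28*245 = -6860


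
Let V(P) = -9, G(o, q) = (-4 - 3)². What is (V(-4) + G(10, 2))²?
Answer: 1600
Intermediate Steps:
G(o, q) = 49 (G(o, q) = (-7)² = 49)
(V(-4) + G(10, 2))² = (-9 + 49)² = 40² = 1600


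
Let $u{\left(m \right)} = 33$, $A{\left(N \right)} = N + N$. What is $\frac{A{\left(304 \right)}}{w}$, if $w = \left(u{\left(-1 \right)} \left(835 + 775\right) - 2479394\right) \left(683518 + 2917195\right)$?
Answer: $- \frac{76}{1092035040779} \approx -6.9595 \cdot 10^{-11}$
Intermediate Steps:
$A{\left(N \right)} = 2 N$
$w = -8736280326232$ ($w = \left(33 \left(835 + 775\right) - 2479394\right) \left(683518 + 2917195\right) = \left(33 \cdot 1610 - 2479394\right) 3600713 = \left(53130 - 2479394\right) 3600713 = \left(-2426264\right) 3600713 = -8736280326232$)
$\frac{A{\left(304 \right)}}{w} = \frac{2 \cdot 304}{-8736280326232} = 608 \left(- \frac{1}{8736280326232}\right) = - \frac{76}{1092035040779}$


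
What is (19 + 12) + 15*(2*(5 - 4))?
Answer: 61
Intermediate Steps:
(19 + 12) + 15*(2*(5 - 4)) = 31 + 15*(2*1) = 31 + 15*2 = 31 + 30 = 61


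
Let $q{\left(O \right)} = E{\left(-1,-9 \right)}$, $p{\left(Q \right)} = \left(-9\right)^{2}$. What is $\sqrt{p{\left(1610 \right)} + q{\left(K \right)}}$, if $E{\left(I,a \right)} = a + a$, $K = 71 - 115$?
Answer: $3 \sqrt{7} \approx 7.9373$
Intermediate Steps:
$p{\left(Q \right)} = 81$
$K = -44$
$E{\left(I,a \right)} = 2 a$
$q{\left(O \right)} = -18$ ($q{\left(O \right)} = 2 \left(-9\right) = -18$)
$\sqrt{p{\left(1610 \right)} + q{\left(K \right)}} = \sqrt{81 - 18} = \sqrt{63} = 3 \sqrt{7}$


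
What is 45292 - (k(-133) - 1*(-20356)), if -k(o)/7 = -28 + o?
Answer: 23809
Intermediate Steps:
k(o) = 196 - 7*o (k(o) = -7*(-28 + o) = 196 - 7*o)
45292 - (k(-133) - 1*(-20356)) = 45292 - ((196 - 7*(-133)) - 1*(-20356)) = 45292 - ((196 + 931) + 20356) = 45292 - (1127 + 20356) = 45292 - 1*21483 = 45292 - 21483 = 23809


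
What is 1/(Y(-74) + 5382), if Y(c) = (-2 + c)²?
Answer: 1/11158 ≈ 8.9622e-5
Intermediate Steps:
1/(Y(-74) + 5382) = 1/((-2 - 74)² + 5382) = 1/((-76)² + 5382) = 1/(5776 + 5382) = 1/11158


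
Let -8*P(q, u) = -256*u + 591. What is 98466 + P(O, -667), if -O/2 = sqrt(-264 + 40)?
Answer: 616385/8 ≈ 77048.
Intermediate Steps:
O = -8*I*sqrt(14) (O = -2*sqrt(-264 + 40) = -8*I*sqrt(14) ≈ -29.933*I)
P(q, u) = -591/8 + 32*u (P(q, u) = -(-256*u + 591)/8 = -(591 - 256*u)/8 = -591/8 + 32*u)
98466 + P(O, -667) = 98466 + (-591/8 + 32*(-667)) = 98466 + (-591/8 - 21344) = 98466 - 171343/8 = 616385/8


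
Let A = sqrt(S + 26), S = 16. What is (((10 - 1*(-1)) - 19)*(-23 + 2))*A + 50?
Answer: 50 + 168*sqrt(42) ≈ 1138.8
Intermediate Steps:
A = sqrt(42) (A = sqrt(16 + 26) = sqrt(42) ≈ 6.4807)
(((10 - 1*(-1)) - 19)*(-23 + 2))*A + 50 = (((10 - 1*(-1)) - 19)*(-23 + 2))*sqrt(42) + 50 = (((10 + 1) - 19)*(-21))*sqrt(42) + 50 = ((11 - 19)*(-21))*sqrt(42) + 50 = (-8*(-21))*sqrt(42) + 50 = 168*sqrt(42) + 50 = 50 + 168*sqrt(42)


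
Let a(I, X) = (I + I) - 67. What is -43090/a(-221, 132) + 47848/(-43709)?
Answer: 1859066178/22247881 ≈ 83.562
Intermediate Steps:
a(I, X) = -67 + 2*I (a(I, X) = 2*I - 67 = -67 + 2*I)
-43090/a(-221, 132) + 47848/(-43709) = -43090/(-67 + 2*(-221)) + 47848/(-43709) = -43090/(-67 - 442) + 47848*(-1/43709) = -43090/(-509) - 47848/43709 = -43090*(-1/509) - 47848/43709 = 43090/509 - 47848/43709 = 1859066178/22247881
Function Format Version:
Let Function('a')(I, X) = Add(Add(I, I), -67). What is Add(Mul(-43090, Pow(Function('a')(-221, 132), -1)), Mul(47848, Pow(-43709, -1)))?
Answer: Rational(1859066178, 22247881) ≈ 83.562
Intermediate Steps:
Function('a')(I, X) = Add(-67, Mul(2, I)) (Function('a')(I, X) = Add(Mul(2, I), -67) = Add(-67, Mul(2, I)))
Add(Mul(-43090, Pow(Function('a')(-221, 132), -1)), Mul(47848, Pow(-43709, -1))) = Add(Mul(-43090, Pow(Add(-67, Mul(2, -221)), -1)), Mul(47848, Pow(-43709, -1))) = Add(Mul(-43090, Pow(Add(-67, -442), -1)), Mul(47848, Rational(-1, 43709))) = Add(Mul(-43090, Pow(-509, -1)), Rational(-47848, 43709)) = Add(Mul(-43090, Rational(-1, 509)), Rational(-47848, 43709)) = Add(Rational(43090, 509), Rational(-47848, 43709)) = Rational(1859066178, 22247881)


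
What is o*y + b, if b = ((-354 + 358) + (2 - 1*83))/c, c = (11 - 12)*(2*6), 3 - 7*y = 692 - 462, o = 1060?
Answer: -2886901/84 ≈ -34368.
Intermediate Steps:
y = -227/7 (y = 3/7 - (692 - 462)/7 = 3/7 - ⅐*230 = 3/7 - 230/7 = -227/7 ≈ -32.429)
c = -12 (c = -1*12 = -12)
b = 77/12 (b = ((-354 + 358) + (2 - 1*83))/(-12) = (4 + (2 - 83))*(-1/12) = (4 - 81)*(-1/12) = -77*(-1/12) = 77/12 ≈ 6.4167)
o*y + b = 1060*(-227/7) + 77/12 = -240620/7 + 77/12 = -2886901/84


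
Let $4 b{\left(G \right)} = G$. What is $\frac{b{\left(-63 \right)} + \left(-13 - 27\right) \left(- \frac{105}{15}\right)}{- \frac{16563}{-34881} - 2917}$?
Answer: $- \frac{12289739}{135641752} \approx -0.090604$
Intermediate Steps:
$b{\left(G \right)} = \frac{G}{4}$
$\frac{b{\left(-63 \right)} + \left(-13 - 27\right) \left(- \frac{105}{15}\right)}{- \frac{16563}{-34881} - 2917} = \frac{\frac{1}{4} \left(-63\right) + \left(-13 - 27\right) \left(- \frac{105}{15}\right)}{- \frac{16563}{-34881} - 2917} = \frac{- \frac{63}{4} - 40 \left(\left(-105\right) \frac{1}{15}\right)}{\left(-16563\right) \left(- \frac{1}{34881}\right) - 2917} = \frac{- \frac{63}{4} - -280}{\frac{5521}{11627} - 2917} = \frac{- \frac{63}{4} + 280}{- \frac{33910438}{11627}} = \frac{1057}{4} \left(- \frac{11627}{33910438}\right) = - \frac{12289739}{135641752}$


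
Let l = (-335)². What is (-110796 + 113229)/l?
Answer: 2433/112225 ≈ 0.021680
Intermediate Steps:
l = 112225
(-110796 + 113229)/l = (-110796 + 113229)/112225 = 2433*(1/112225) = 2433/112225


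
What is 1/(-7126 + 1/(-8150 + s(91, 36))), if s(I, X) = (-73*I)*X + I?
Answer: -247207/1761597083 ≈ -0.00014033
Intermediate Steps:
s(I, X) = I - 73*I*X (s(I, X) = -73*I*X + I = I - 73*I*X)
1/(-7126 + 1/(-8150 + s(91, 36))) = 1/(-7126 + 1/(-8150 + 91*(1 - 73*36))) = 1/(-7126 + 1/(-8150 + 91*(1 - 2628))) = 1/(-7126 + 1/(-8150 + 91*(-2627))) = 1/(-7126 + 1/(-8150 - 239057)) = 1/(-7126 + 1/(-247207)) = 1/(-7126 - 1/247207) = 1/(-1761597083/247207) = -247207/1761597083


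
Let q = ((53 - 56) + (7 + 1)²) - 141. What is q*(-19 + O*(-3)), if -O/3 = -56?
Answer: 41840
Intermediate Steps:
O = 168 (O = -3*(-56) = 168)
q = -80 (q = (-3 + 8²) - 141 = (-3 + 64) - 141 = 61 - 141 = -80)
q*(-19 + O*(-3)) = -80*(-19 + 168*(-3)) = -80*(-19 - 504) = -80*(-523) = 41840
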